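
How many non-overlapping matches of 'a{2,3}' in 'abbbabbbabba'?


Pattern 'a{2,3}' matches between 2 and 3 consecutive a's (greedy).
String: 'abbbabbbabba'
Finding runs of a's and applying greedy matching:
  Run at pos 0: 'a' (length 1)
  Run at pos 4: 'a' (length 1)
  Run at pos 8: 'a' (length 1)
  Run at pos 11: 'a' (length 1)
Matches: []
Count: 0

0


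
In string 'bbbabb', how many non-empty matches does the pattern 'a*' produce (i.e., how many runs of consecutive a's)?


Pattern 'a*' matches zero or more a's. We want non-empty runs of consecutive a's.
String: 'bbbabb'
Walking through the string to find runs of a's:
  Run 1: positions 3-3 -> 'a'
Non-empty runs found: ['a']
Count: 1

1


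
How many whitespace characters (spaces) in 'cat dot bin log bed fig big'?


\s matches whitespace characters (spaces, tabs, etc.).
Text: 'cat dot bin log bed fig big'
This text has 7 words separated by spaces.
Number of spaces = number of words - 1 = 7 - 1 = 6

6


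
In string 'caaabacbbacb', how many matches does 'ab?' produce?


Pattern 'ab?' matches 'a' optionally followed by 'b'.
String: 'caaabacbbacb'
Scanning left to right for 'a' then checking next char:
  Match 1: 'a' (a not followed by b)
  Match 2: 'a' (a not followed by b)
  Match 3: 'ab' (a followed by b)
  Match 4: 'a' (a not followed by b)
  Match 5: 'a' (a not followed by b)
Total matches: 5

5


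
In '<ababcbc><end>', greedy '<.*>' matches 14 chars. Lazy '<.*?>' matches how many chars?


Greedy '<.*>' tries to match as MUCH as possible.
Lazy '<.*?>' tries to match as LITTLE as possible.

String: '<ababcbc><end>'
Greedy '<.*>' starts at first '<' and extends to the LAST '>': '<ababcbc><end>' (14 chars)
Lazy '<.*?>' starts at first '<' and stops at the FIRST '>': '<ababcbc>' (9 chars)

9


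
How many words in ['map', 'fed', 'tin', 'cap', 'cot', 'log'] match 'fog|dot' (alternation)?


Alternation 'fog|dot' matches either 'fog' or 'dot'.
Checking each word:
  'map' -> no
  'fed' -> no
  'tin' -> no
  'cap' -> no
  'cot' -> no
  'log' -> no
Matches: []
Count: 0

0


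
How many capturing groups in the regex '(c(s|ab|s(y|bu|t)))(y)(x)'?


To count capturing groups, count each '(' that starts a group.
Pattern: '(c(s|ab|s(y|bu|t)))(y)(x)'
Walking through the pattern:
  Position 0: '(' -> group #1
  Position 2: '(' -> group #2
  Position 9: '(' -> group #3
  Position 19: '(' -> group #4
  Position 22: '(' -> group #5
Total capturing groups: 5

5


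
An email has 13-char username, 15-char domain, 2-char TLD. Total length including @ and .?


An email address has format: username@domain.tld
Username length: 13
'@' character: 1
Domain length: 15
'.' character: 1
TLD length: 2
Total = 13 + 1 + 15 + 1 + 2 = 32

32


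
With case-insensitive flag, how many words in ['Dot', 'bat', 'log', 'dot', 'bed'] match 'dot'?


Case-insensitive matching: compare each word's lowercase form to 'dot'.
  'Dot' -> lower='dot' -> MATCH
  'bat' -> lower='bat' -> no
  'log' -> lower='log' -> no
  'dot' -> lower='dot' -> MATCH
  'bed' -> lower='bed' -> no
Matches: ['Dot', 'dot']
Count: 2

2


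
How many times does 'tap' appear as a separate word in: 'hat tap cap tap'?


Scanning each word for exact match 'tap':
  Word 1: 'hat' -> no
  Word 2: 'tap' -> MATCH
  Word 3: 'cap' -> no
  Word 4: 'tap' -> MATCH
Total matches: 2

2


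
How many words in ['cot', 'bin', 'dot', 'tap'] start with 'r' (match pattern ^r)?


Pattern ^r anchors to start of word. Check which words begin with 'r':
  'cot' -> no
  'bin' -> no
  'dot' -> no
  'tap' -> no
Matching words: []
Count: 0

0


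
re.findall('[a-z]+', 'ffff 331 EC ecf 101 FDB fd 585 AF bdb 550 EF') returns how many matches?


Pattern '[a-z]+' finds one or more lowercase letters.
Text: 'ffff 331 EC ecf 101 FDB fd 585 AF bdb 550 EF'
Scanning for matches:
  Match 1: 'ffff'
  Match 2: 'ecf'
  Match 3: 'fd'
  Match 4: 'bdb'
Total matches: 4

4


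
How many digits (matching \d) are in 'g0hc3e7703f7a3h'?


\d matches any digit 0-9.
Scanning 'g0hc3e7703f7a3h':
  pos 1: '0' -> DIGIT
  pos 4: '3' -> DIGIT
  pos 6: '7' -> DIGIT
  pos 7: '7' -> DIGIT
  pos 8: '0' -> DIGIT
  pos 9: '3' -> DIGIT
  pos 11: '7' -> DIGIT
  pos 13: '3' -> DIGIT
Digits found: ['0', '3', '7', '7', '0', '3', '7', '3']
Total: 8

8


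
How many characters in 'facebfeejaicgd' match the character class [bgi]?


Character class [bgi] matches any of: {b, g, i}
Scanning string 'facebfeejaicgd' character by character:
  pos 0: 'f' -> no
  pos 1: 'a' -> no
  pos 2: 'c' -> no
  pos 3: 'e' -> no
  pos 4: 'b' -> MATCH
  pos 5: 'f' -> no
  pos 6: 'e' -> no
  pos 7: 'e' -> no
  pos 8: 'j' -> no
  pos 9: 'a' -> no
  pos 10: 'i' -> MATCH
  pos 11: 'c' -> no
  pos 12: 'g' -> MATCH
  pos 13: 'd' -> no
Total matches: 3

3


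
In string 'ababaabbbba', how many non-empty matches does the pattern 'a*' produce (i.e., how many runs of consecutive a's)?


Pattern 'a*' matches zero or more a's. We want non-empty runs of consecutive a's.
String: 'ababaabbbba'
Walking through the string to find runs of a's:
  Run 1: positions 0-0 -> 'a'
  Run 2: positions 2-2 -> 'a'
  Run 3: positions 4-5 -> 'aa'
  Run 4: positions 10-10 -> 'a'
Non-empty runs found: ['a', 'a', 'aa', 'a']
Count: 4

4


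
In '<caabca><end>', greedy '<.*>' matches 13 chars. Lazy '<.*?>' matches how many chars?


Greedy '<.*>' tries to match as MUCH as possible.
Lazy '<.*?>' tries to match as LITTLE as possible.

String: '<caabca><end>'
Greedy '<.*>' starts at first '<' and extends to the LAST '>': '<caabca><end>' (13 chars)
Lazy '<.*?>' starts at first '<' and stops at the FIRST '>': '<caabca>' (8 chars)

8


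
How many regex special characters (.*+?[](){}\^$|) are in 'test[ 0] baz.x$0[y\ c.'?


Regex special characters are: . * + ? [ ] ( ) { } \ ^ $ |
Scanning 'test[ 0] baz.x$0[y\ c.':
  pos 4: '[' -> SPECIAL
  pos 7: ']' -> SPECIAL
  pos 12: '.' -> SPECIAL
  pos 14: '$' -> SPECIAL
  pos 16: '[' -> SPECIAL
  pos 18: '\' -> SPECIAL
  pos 21: '.' -> SPECIAL
Special chars found: ['[', ']', '.', '$', '[', '\\', '.']
Total: 7

7


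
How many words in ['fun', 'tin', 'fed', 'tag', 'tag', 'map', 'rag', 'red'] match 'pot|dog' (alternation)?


Alternation 'pot|dog' matches either 'pot' or 'dog'.
Checking each word:
  'fun' -> no
  'tin' -> no
  'fed' -> no
  'tag' -> no
  'tag' -> no
  'map' -> no
  'rag' -> no
  'red' -> no
Matches: []
Count: 0

0


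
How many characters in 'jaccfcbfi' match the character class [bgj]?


Character class [bgj] matches any of: {b, g, j}
Scanning string 'jaccfcbfi' character by character:
  pos 0: 'j' -> MATCH
  pos 1: 'a' -> no
  pos 2: 'c' -> no
  pos 3: 'c' -> no
  pos 4: 'f' -> no
  pos 5: 'c' -> no
  pos 6: 'b' -> MATCH
  pos 7: 'f' -> no
  pos 8: 'i' -> no
Total matches: 2

2


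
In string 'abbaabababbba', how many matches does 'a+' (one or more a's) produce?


Pattern 'a+' matches one or more consecutive a's.
String: 'abbaabababbba'
Scanning for runs of a:
  Match 1: 'a' (length 1)
  Match 2: 'aa' (length 2)
  Match 3: 'a' (length 1)
  Match 4: 'a' (length 1)
  Match 5: 'a' (length 1)
Total matches: 5

5


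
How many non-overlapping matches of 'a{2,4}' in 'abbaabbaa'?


Pattern 'a{2,4}' matches between 2 and 4 consecutive a's (greedy).
String: 'abbaabbaa'
Finding runs of a's and applying greedy matching:
  Run at pos 0: 'a' (length 1)
  Run at pos 3: 'aa' (length 2)
  Run at pos 7: 'aa' (length 2)
Matches: ['aa', 'aa']
Count: 2

2


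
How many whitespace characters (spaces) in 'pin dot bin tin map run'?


\s matches whitespace characters (spaces, tabs, etc.).
Text: 'pin dot bin tin map run'
This text has 6 words separated by spaces.
Number of spaces = number of words - 1 = 6 - 1 = 5

5


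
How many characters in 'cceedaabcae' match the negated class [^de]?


Negated class [^de] matches any char NOT in {d, e}
Scanning 'cceedaabcae':
  pos 0: 'c' -> MATCH
  pos 1: 'c' -> MATCH
  pos 2: 'e' -> no (excluded)
  pos 3: 'e' -> no (excluded)
  pos 4: 'd' -> no (excluded)
  pos 5: 'a' -> MATCH
  pos 6: 'a' -> MATCH
  pos 7: 'b' -> MATCH
  pos 8: 'c' -> MATCH
  pos 9: 'a' -> MATCH
  pos 10: 'e' -> no (excluded)
Total matches: 7

7


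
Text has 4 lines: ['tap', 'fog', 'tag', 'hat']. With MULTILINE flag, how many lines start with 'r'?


With MULTILINE flag, ^ matches the start of each line.
Lines: ['tap', 'fog', 'tag', 'hat']
Checking which lines start with 'r':
  Line 1: 'tap' -> no
  Line 2: 'fog' -> no
  Line 3: 'tag' -> no
  Line 4: 'hat' -> no
Matching lines: []
Count: 0

0


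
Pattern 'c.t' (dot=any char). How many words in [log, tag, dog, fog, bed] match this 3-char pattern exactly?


Pattern 'c.t' means: starts with 'c', any single char, ends with 't'.
Checking each word (must be exactly 3 chars):
  'log' (len=3): no
  'tag' (len=3): no
  'dog' (len=3): no
  'fog' (len=3): no
  'bed' (len=3): no
Matching words: []
Total: 0

0


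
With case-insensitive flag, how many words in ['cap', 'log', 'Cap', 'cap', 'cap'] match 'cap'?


Case-insensitive matching: compare each word's lowercase form to 'cap'.
  'cap' -> lower='cap' -> MATCH
  'log' -> lower='log' -> no
  'Cap' -> lower='cap' -> MATCH
  'cap' -> lower='cap' -> MATCH
  'cap' -> lower='cap' -> MATCH
Matches: ['cap', 'Cap', 'cap', 'cap']
Count: 4

4


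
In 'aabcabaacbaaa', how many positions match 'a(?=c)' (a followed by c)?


Lookahead 'a(?=c)' matches 'a' only when followed by 'c'.
String: 'aabcabaacbaaa'
Checking each position where char is 'a':
  pos 0: 'a' -> no (next='a')
  pos 1: 'a' -> no (next='b')
  pos 4: 'a' -> no (next='b')
  pos 6: 'a' -> no (next='a')
  pos 7: 'a' -> MATCH (next='c')
  pos 10: 'a' -> no (next='a')
  pos 11: 'a' -> no (next='a')
Matching positions: [7]
Count: 1

1


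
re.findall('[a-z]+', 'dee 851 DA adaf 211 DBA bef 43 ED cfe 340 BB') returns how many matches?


Pattern '[a-z]+' finds one or more lowercase letters.
Text: 'dee 851 DA adaf 211 DBA bef 43 ED cfe 340 BB'
Scanning for matches:
  Match 1: 'dee'
  Match 2: 'adaf'
  Match 3: 'bef'
  Match 4: 'cfe'
Total matches: 4

4


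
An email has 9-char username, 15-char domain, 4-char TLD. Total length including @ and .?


An email address has format: username@domain.tld
Username length: 9
'@' character: 1
Domain length: 15
'.' character: 1
TLD length: 4
Total = 9 + 1 + 15 + 1 + 4 = 30

30


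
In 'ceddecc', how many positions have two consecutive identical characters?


Looking for consecutive identical characters in 'ceddecc':
  pos 0-1: 'c' vs 'e' -> different
  pos 1-2: 'e' vs 'd' -> different
  pos 2-3: 'd' vs 'd' -> MATCH ('dd')
  pos 3-4: 'd' vs 'e' -> different
  pos 4-5: 'e' vs 'c' -> different
  pos 5-6: 'c' vs 'c' -> MATCH ('cc')
Consecutive identical pairs: ['dd', 'cc']
Count: 2

2


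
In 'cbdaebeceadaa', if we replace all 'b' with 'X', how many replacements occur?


re.sub('b', 'X', text) replaces every occurrence of 'b' with 'X'.
Text: 'cbdaebeceadaa'
Scanning for 'b':
  pos 1: 'b' -> replacement #1
  pos 5: 'b' -> replacement #2
Total replacements: 2

2


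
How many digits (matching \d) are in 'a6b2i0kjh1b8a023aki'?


\d matches any digit 0-9.
Scanning 'a6b2i0kjh1b8a023aki':
  pos 1: '6' -> DIGIT
  pos 3: '2' -> DIGIT
  pos 5: '0' -> DIGIT
  pos 9: '1' -> DIGIT
  pos 11: '8' -> DIGIT
  pos 13: '0' -> DIGIT
  pos 14: '2' -> DIGIT
  pos 15: '3' -> DIGIT
Digits found: ['6', '2', '0', '1', '8', '0', '2', '3']
Total: 8

8


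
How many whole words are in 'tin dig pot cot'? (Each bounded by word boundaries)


Word boundaries (\b) mark the start/end of each word.
Text: 'tin dig pot cot'
Splitting by whitespace:
  Word 1: 'tin'
  Word 2: 'dig'
  Word 3: 'pot'
  Word 4: 'cot'
Total whole words: 4

4


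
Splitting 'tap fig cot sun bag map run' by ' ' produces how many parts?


Splitting by ' ' breaks the string at each occurrence of the separator.
Text: 'tap fig cot sun bag map run'
Parts after split:
  Part 1: 'tap'
  Part 2: 'fig'
  Part 3: 'cot'
  Part 4: 'sun'
  Part 5: 'bag'
  Part 6: 'map'
  Part 7: 'run'
Total parts: 7

7


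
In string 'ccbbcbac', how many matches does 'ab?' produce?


Pattern 'ab?' matches 'a' optionally followed by 'b'.
String: 'ccbbcbac'
Scanning left to right for 'a' then checking next char:
  Match 1: 'a' (a not followed by b)
Total matches: 1

1


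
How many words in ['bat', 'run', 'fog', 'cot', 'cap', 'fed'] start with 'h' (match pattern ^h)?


Pattern ^h anchors to start of word. Check which words begin with 'h':
  'bat' -> no
  'run' -> no
  'fog' -> no
  'cot' -> no
  'cap' -> no
  'fed' -> no
Matching words: []
Count: 0

0


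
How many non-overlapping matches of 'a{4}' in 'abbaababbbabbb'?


Pattern 'a{4}' matches exactly 4 consecutive a's (greedy, non-overlapping).
String: 'abbaababbbabbb'
Scanning for runs of a's:
  Run at pos 0: 'a' (length 1) -> 0 match(es)
  Run at pos 3: 'aa' (length 2) -> 0 match(es)
  Run at pos 6: 'a' (length 1) -> 0 match(es)
  Run at pos 10: 'a' (length 1) -> 0 match(es)
Matches found: []
Total: 0

0


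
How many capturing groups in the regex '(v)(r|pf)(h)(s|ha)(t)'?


To count capturing groups, count each '(' that starts a group.
Pattern: '(v)(r|pf)(h)(s|ha)(t)'
Walking through the pattern:
  Position 0: '(' -> group #1
  Position 3: '(' -> group #2
  Position 9: '(' -> group #3
  Position 12: '(' -> group #4
  Position 18: '(' -> group #5
Total capturing groups: 5

5


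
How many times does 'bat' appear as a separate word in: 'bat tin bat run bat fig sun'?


Scanning each word for exact match 'bat':
  Word 1: 'bat' -> MATCH
  Word 2: 'tin' -> no
  Word 3: 'bat' -> MATCH
  Word 4: 'run' -> no
  Word 5: 'bat' -> MATCH
  Word 6: 'fig' -> no
  Word 7: 'sun' -> no
Total matches: 3

3


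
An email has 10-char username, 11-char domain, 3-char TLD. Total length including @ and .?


An email address has format: username@domain.tld
Username length: 10
'@' character: 1
Domain length: 11
'.' character: 1
TLD length: 3
Total = 10 + 1 + 11 + 1 + 3 = 26

26


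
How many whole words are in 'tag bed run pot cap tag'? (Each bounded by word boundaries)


Word boundaries (\b) mark the start/end of each word.
Text: 'tag bed run pot cap tag'
Splitting by whitespace:
  Word 1: 'tag'
  Word 2: 'bed'
  Word 3: 'run'
  Word 4: 'pot'
  Word 5: 'cap'
  Word 6: 'tag'
Total whole words: 6

6


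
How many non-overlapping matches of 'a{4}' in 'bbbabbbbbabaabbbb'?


Pattern 'a{4}' matches exactly 4 consecutive a's (greedy, non-overlapping).
String: 'bbbabbbbbabaabbbb'
Scanning for runs of a's:
  Run at pos 3: 'a' (length 1) -> 0 match(es)
  Run at pos 9: 'a' (length 1) -> 0 match(es)
  Run at pos 11: 'aa' (length 2) -> 0 match(es)
Matches found: []
Total: 0

0


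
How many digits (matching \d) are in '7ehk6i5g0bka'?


\d matches any digit 0-9.
Scanning '7ehk6i5g0bka':
  pos 0: '7' -> DIGIT
  pos 4: '6' -> DIGIT
  pos 6: '5' -> DIGIT
  pos 8: '0' -> DIGIT
Digits found: ['7', '6', '5', '0']
Total: 4

4


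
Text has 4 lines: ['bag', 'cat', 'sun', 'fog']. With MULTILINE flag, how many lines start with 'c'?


With MULTILINE flag, ^ matches the start of each line.
Lines: ['bag', 'cat', 'sun', 'fog']
Checking which lines start with 'c':
  Line 1: 'bag' -> no
  Line 2: 'cat' -> MATCH
  Line 3: 'sun' -> no
  Line 4: 'fog' -> no
Matching lines: ['cat']
Count: 1

1


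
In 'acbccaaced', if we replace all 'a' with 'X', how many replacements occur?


re.sub('a', 'X', text) replaces every occurrence of 'a' with 'X'.
Text: 'acbccaaced'
Scanning for 'a':
  pos 0: 'a' -> replacement #1
  pos 5: 'a' -> replacement #2
  pos 6: 'a' -> replacement #3
Total replacements: 3

3


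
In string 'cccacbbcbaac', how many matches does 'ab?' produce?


Pattern 'ab?' matches 'a' optionally followed by 'b'.
String: 'cccacbbcbaac'
Scanning left to right for 'a' then checking next char:
  Match 1: 'a' (a not followed by b)
  Match 2: 'a' (a not followed by b)
  Match 3: 'a' (a not followed by b)
Total matches: 3

3


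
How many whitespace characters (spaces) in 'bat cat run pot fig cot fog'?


\s matches whitespace characters (spaces, tabs, etc.).
Text: 'bat cat run pot fig cot fog'
This text has 7 words separated by spaces.
Number of spaces = number of words - 1 = 7 - 1 = 6

6


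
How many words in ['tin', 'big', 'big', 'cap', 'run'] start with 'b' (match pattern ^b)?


Pattern ^b anchors to start of word. Check which words begin with 'b':
  'tin' -> no
  'big' -> MATCH (starts with 'b')
  'big' -> MATCH (starts with 'b')
  'cap' -> no
  'run' -> no
Matching words: ['big', 'big']
Count: 2

2


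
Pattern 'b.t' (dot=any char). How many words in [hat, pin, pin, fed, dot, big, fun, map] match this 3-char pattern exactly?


Pattern 'b.t' means: starts with 'b', any single char, ends with 't'.
Checking each word (must be exactly 3 chars):
  'hat' (len=3): no
  'pin' (len=3): no
  'pin' (len=3): no
  'fed' (len=3): no
  'dot' (len=3): no
  'big' (len=3): no
  'fun' (len=3): no
  'map' (len=3): no
Matching words: []
Total: 0

0


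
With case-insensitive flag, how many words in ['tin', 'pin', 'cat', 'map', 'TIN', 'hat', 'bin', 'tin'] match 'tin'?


Case-insensitive matching: compare each word's lowercase form to 'tin'.
  'tin' -> lower='tin' -> MATCH
  'pin' -> lower='pin' -> no
  'cat' -> lower='cat' -> no
  'map' -> lower='map' -> no
  'TIN' -> lower='tin' -> MATCH
  'hat' -> lower='hat' -> no
  'bin' -> lower='bin' -> no
  'tin' -> lower='tin' -> MATCH
Matches: ['tin', 'TIN', 'tin']
Count: 3

3


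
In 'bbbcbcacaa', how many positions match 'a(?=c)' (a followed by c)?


Lookahead 'a(?=c)' matches 'a' only when followed by 'c'.
String: 'bbbcbcacaa'
Checking each position where char is 'a':
  pos 6: 'a' -> MATCH (next='c')
  pos 8: 'a' -> no (next='a')
Matching positions: [6]
Count: 1

1


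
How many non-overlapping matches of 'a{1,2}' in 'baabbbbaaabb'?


Pattern 'a{1,2}' matches between 1 and 2 consecutive a's (greedy).
String: 'baabbbbaaabb'
Finding runs of a's and applying greedy matching:
  Run at pos 1: 'aa' (length 2)
  Run at pos 7: 'aaa' (length 3)
Matches: ['aa', 'aa', 'a']
Count: 3

3


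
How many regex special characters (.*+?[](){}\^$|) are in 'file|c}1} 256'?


Regex special characters are: . * + ? [ ] ( ) { } \ ^ $ |
Scanning 'file|c}1} 256':
  pos 4: '|' -> SPECIAL
  pos 6: '}' -> SPECIAL
  pos 8: '}' -> SPECIAL
Special chars found: ['|', '}', '}']
Total: 3

3


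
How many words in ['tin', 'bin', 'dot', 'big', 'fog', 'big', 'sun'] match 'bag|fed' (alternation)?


Alternation 'bag|fed' matches either 'bag' or 'fed'.
Checking each word:
  'tin' -> no
  'bin' -> no
  'dot' -> no
  'big' -> no
  'fog' -> no
  'big' -> no
  'sun' -> no
Matches: []
Count: 0

0


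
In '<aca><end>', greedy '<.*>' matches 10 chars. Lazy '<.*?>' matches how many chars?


Greedy '<.*>' tries to match as MUCH as possible.
Lazy '<.*?>' tries to match as LITTLE as possible.

String: '<aca><end>'
Greedy '<.*>' starts at first '<' and extends to the LAST '>': '<aca><end>' (10 chars)
Lazy '<.*?>' starts at first '<' and stops at the FIRST '>': '<aca>' (5 chars)

5


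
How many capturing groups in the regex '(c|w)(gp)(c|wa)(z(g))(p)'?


To count capturing groups, count each '(' that starts a group.
Pattern: '(c|w)(gp)(c|wa)(z(g))(p)'
Walking through the pattern:
  Position 0: '(' -> group #1
  Position 5: '(' -> group #2
  Position 9: '(' -> group #3
  Position 15: '(' -> group #4
  Position 17: '(' -> group #5
  Position 21: '(' -> group #6
Total capturing groups: 6

6


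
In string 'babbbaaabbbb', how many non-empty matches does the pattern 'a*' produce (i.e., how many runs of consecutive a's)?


Pattern 'a*' matches zero or more a's. We want non-empty runs of consecutive a's.
String: 'babbbaaabbbb'
Walking through the string to find runs of a's:
  Run 1: positions 1-1 -> 'a'
  Run 2: positions 5-7 -> 'aaa'
Non-empty runs found: ['a', 'aaa']
Count: 2

2


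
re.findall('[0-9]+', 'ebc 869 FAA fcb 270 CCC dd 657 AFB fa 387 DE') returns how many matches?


Pattern '[0-9]+' finds one or more digits.
Text: 'ebc 869 FAA fcb 270 CCC dd 657 AFB fa 387 DE'
Scanning for matches:
  Match 1: '869'
  Match 2: '270'
  Match 3: '657'
  Match 4: '387'
Total matches: 4

4


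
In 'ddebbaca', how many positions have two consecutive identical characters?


Looking for consecutive identical characters in 'ddebbaca':
  pos 0-1: 'd' vs 'd' -> MATCH ('dd')
  pos 1-2: 'd' vs 'e' -> different
  pos 2-3: 'e' vs 'b' -> different
  pos 3-4: 'b' vs 'b' -> MATCH ('bb')
  pos 4-5: 'b' vs 'a' -> different
  pos 5-6: 'a' vs 'c' -> different
  pos 6-7: 'c' vs 'a' -> different
Consecutive identical pairs: ['dd', 'bb']
Count: 2

2


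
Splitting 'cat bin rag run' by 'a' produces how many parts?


Splitting by 'a' breaks the string at each occurrence of the separator.
Text: 'cat bin rag run'
Parts after split:
  Part 1: 'c'
  Part 2: 't bin r'
  Part 3: 'g run'
Total parts: 3

3


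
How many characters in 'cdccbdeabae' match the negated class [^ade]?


Negated class [^ade] matches any char NOT in {a, d, e}
Scanning 'cdccbdeabae':
  pos 0: 'c' -> MATCH
  pos 1: 'd' -> no (excluded)
  pos 2: 'c' -> MATCH
  pos 3: 'c' -> MATCH
  pos 4: 'b' -> MATCH
  pos 5: 'd' -> no (excluded)
  pos 6: 'e' -> no (excluded)
  pos 7: 'a' -> no (excluded)
  pos 8: 'b' -> MATCH
  pos 9: 'a' -> no (excluded)
  pos 10: 'e' -> no (excluded)
Total matches: 5

5


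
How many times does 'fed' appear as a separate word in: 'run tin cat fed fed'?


Scanning each word for exact match 'fed':
  Word 1: 'run' -> no
  Word 2: 'tin' -> no
  Word 3: 'cat' -> no
  Word 4: 'fed' -> MATCH
  Word 5: 'fed' -> MATCH
Total matches: 2

2


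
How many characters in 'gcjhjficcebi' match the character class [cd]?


Character class [cd] matches any of: {c, d}
Scanning string 'gcjhjficcebi' character by character:
  pos 0: 'g' -> no
  pos 1: 'c' -> MATCH
  pos 2: 'j' -> no
  pos 3: 'h' -> no
  pos 4: 'j' -> no
  pos 5: 'f' -> no
  pos 6: 'i' -> no
  pos 7: 'c' -> MATCH
  pos 8: 'c' -> MATCH
  pos 9: 'e' -> no
  pos 10: 'b' -> no
  pos 11: 'i' -> no
Total matches: 3

3


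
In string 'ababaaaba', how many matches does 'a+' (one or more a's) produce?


Pattern 'a+' matches one or more consecutive a's.
String: 'ababaaaba'
Scanning for runs of a:
  Match 1: 'a' (length 1)
  Match 2: 'a' (length 1)
  Match 3: 'aaa' (length 3)
  Match 4: 'a' (length 1)
Total matches: 4

4


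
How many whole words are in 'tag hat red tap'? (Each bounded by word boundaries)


Word boundaries (\b) mark the start/end of each word.
Text: 'tag hat red tap'
Splitting by whitespace:
  Word 1: 'tag'
  Word 2: 'hat'
  Word 3: 'red'
  Word 4: 'tap'
Total whole words: 4

4


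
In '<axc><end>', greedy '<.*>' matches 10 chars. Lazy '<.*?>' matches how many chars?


Greedy '<.*>' tries to match as MUCH as possible.
Lazy '<.*?>' tries to match as LITTLE as possible.

String: '<axc><end>'
Greedy '<.*>' starts at first '<' and extends to the LAST '>': '<axc><end>' (10 chars)
Lazy '<.*?>' starts at first '<' and stops at the FIRST '>': '<axc>' (5 chars)

5


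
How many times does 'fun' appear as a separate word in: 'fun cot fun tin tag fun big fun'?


Scanning each word for exact match 'fun':
  Word 1: 'fun' -> MATCH
  Word 2: 'cot' -> no
  Word 3: 'fun' -> MATCH
  Word 4: 'tin' -> no
  Word 5: 'tag' -> no
  Word 6: 'fun' -> MATCH
  Word 7: 'big' -> no
  Word 8: 'fun' -> MATCH
Total matches: 4

4


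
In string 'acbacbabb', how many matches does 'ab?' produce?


Pattern 'ab?' matches 'a' optionally followed by 'b'.
String: 'acbacbabb'
Scanning left to right for 'a' then checking next char:
  Match 1: 'a' (a not followed by b)
  Match 2: 'a' (a not followed by b)
  Match 3: 'ab' (a followed by b)
Total matches: 3

3


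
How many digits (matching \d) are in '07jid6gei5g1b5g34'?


\d matches any digit 0-9.
Scanning '07jid6gei5g1b5g34':
  pos 0: '0' -> DIGIT
  pos 1: '7' -> DIGIT
  pos 5: '6' -> DIGIT
  pos 9: '5' -> DIGIT
  pos 11: '1' -> DIGIT
  pos 13: '5' -> DIGIT
  pos 15: '3' -> DIGIT
  pos 16: '4' -> DIGIT
Digits found: ['0', '7', '6', '5', '1', '5', '3', '4']
Total: 8

8


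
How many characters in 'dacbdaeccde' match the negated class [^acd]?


Negated class [^acd] matches any char NOT in {a, c, d}
Scanning 'dacbdaeccde':
  pos 0: 'd' -> no (excluded)
  pos 1: 'a' -> no (excluded)
  pos 2: 'c' -> no (excluded)
  pos 3: 'b' -> MATCH
  pos 4: 'd' -> no (excluded)
  pos 5: 'a' -> no (excluded)
  pos 6: 'e' -> MATCH
  pos 7: 'c' -> no (excluded)
  pos 8: 'c' -> no (excluded)
  pos 9: 'd' -> no (excluded)
  pos 10: 'e' -> MATCH
Total matches: 3

3


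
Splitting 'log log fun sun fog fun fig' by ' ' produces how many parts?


Splitting by ' ' breaks the string at each occurrence of the separator.
Text: 'log log fun sun fog fun fig'
Parts after split:
  Part 1: 'log'
  Part 2: 'log'
  Part 3: 'fun'
  Part 4: 'sun'
  Part 5: 'fog'
  Part 6: 'fun'
  Part 7: 'fig'
Total parts: 7

7


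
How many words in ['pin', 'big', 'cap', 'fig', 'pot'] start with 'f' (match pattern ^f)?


Pattern ^f anchors to start of word. Check which words begin with 'f':
  'pin' -> no
  'big' -> no
  'cap' -> no
  'fig' -> MATCH (starts with 'f')
  'pot' -> no
Matching words: ['fig']
Count: 1

1


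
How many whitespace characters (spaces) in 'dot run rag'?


\s matches whitespace characters (spaces, tabs, etc.).
Text: 'dot run rag'
This text has 3 words separated by spaces.
Number of spaces = number of words - 1 = 3 - 1 = 2

2


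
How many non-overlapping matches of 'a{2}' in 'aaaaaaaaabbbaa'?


Pattern 'a{2}' matches exactly 2 consecutive a's (greedy, non-overlapping).
String: 'aaaaaaaaabbbaa'
Scanning for runs of a's:
  Run at pos 0: 'aaaaaaaaa' (length 9) -> 4 match(es)
  Run at pos 12: 'aa' (length 2) -> 1 match(es)
Matches found: ['aa', 'aa', 'aa', 'aa', 'aa']
Total: 5

5


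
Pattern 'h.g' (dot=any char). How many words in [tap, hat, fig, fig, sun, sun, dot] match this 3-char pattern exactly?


Pattern 'h.g' means: starts with 'h', any single char, ends with 'g'.
Checking each word (must be exactly 3 chars):
  'tap' (len=3): no
  'hat' (len=3): no
  'fig' (len=3): no
  'fig' (len=3): no
  'sun' (len=3): no
  'sun' (len=3): no
  'dot' (len=3): no
Matching words: []
Total: 0

0


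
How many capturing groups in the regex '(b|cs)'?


To count capturing groups, count each '(' that starts a group.
Pattern: '(b|cs)'
Walking through the pattern:
  Position 0: '(' -> group #1
Total capturing groups: 1

1


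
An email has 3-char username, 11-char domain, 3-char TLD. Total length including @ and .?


An email address has format: username@domain.tld
Username length: 3
'@' character: 1
Domain length: 11
'.' character: 1
TLD length: 3
Total = 3 + 1 + 11 + 1 + 3 = 19

19


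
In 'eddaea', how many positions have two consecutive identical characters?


Looking for consecutive identical characters in 'eddaea':
  pos 0-1: 'e' vs 'd' -> different
  pos 1-2: 'd' vs 'd' -> MATCH ('dd')
  pos 2-3: 'd' vs 'a' -> different
  pos 3-4: 'a' vs 'e' -> different
  pos 4-5: 'e' vs 'a' -> different
Consecutive identical pairs: ['dd']
Count: 1

1


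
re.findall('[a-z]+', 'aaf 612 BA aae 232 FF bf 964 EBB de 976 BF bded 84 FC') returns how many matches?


Pattern '[a-z]+' finds one or more lowercase letters.
Text: 'aaf 612 BA aae 232 FF bf 964 EBB de 976 BF bded 84 FC'
Scanning for matches:
  Match 1: 'aaf'
  Match 2: 'aae'
  Match 3: 'bf'
  Match 4: 'de'
  Match 5: 'bded'
Total matches: 5

5


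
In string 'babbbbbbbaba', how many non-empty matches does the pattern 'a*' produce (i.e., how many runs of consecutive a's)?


Pattern 'a*' matches zero or more a's. We want non-empty runs of consecutive a's.
String: 'babbbbbbbaba'
Walking through the string to find runs of a's:
  Run 1: positions 1-1 -> 'a'
  Run 2: positions 9-9 -> 'a'
  Run 3: positions 11-11 -> 'a'
Non-empty runs found: ['a', 'a', 'a']
Count: 3

3


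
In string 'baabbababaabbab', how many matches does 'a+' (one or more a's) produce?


Pattern 'a+' matches one or more consecutive a's.
String: 'baabbababaabbab'
Scanning for runs of a:
  Match 1: 'aa' (length 2)
  Match 2: 'a' (length 1)
  Match 3: 'a' (length 1)
  Match 4: 'aa' (length 2)
  Match 5: 'a' (length 1)
Total matches: 5

5


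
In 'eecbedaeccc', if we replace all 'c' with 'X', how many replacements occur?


re.sub('c', 'X', text) replaces every occurrence of 'c' with 'X'.
Text: 'eecbedaeccc'
Scanning for 'c':
  pos 2: 'c' -> replacement #1
  pos 8: 'c' -> replacement #2
  pos 9: 'c' -> replacement #3
  pos 10: 'c' -> replacement #4
Total replacements: 4

4


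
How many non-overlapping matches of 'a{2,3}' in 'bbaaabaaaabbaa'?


Pattern 'a{2,3}' matches between 2 and 3 consecutive a's (greedy).
String: 'bbaaabaaaabbaa'
Finding runs of a's and applying greedy matching:
  Run at pos 2: 'aaa' (length 3)
  Run at pos 6: 'aaaa' (length 4)
  Run at pos 12: 'aa' (length 2)
Matches: ['aaa', 'aaa', 'aa']
Count: 3

3


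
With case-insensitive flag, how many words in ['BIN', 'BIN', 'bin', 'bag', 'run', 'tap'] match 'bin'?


Case-insensitive matching: compare each word's lowercase form to 'bin'.
  'BIN' -> lower='bin' -> MATCH
  'BIN' -> lower='bin' -> MATCH
  'bin' -> lower='bin' -> MATCH
  'bag' -> lower='bag' -> no
  'run' -> lower='run' -> no
  'tap' -> lower='tap' -> no
Matches: ['BIN', 'BIN', 'bin']
Count: 3

3


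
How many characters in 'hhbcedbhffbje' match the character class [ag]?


Character class [ag] matches any of: {a, g}
Scanning string 'hhbcedbhffbje' character by character:
  pos 0: 'h' -> no
  pos 1: 'h' -> no
  pos 2: 'b' -> no
  pos 3: 'c' -> no
  pos 4: 'e' -> no
  pos 5: 'd' -> no
  pos 6: 'b' -> no
  pos 7: 'h' -> no
  pos 8: 'f' -> no
  pos 9: 'f' -> no
  pos 10: 'b' -> no
  pos 11: 'j' -> no
  pos 12: 'e' -> no
Total matches: 0

0


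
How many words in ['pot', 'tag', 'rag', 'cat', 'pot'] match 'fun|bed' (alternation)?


Alternation 'fun|bed' matches either 'fun' or 'bed'.
Checking each word:
  'pot' -> no
  'tag' -> no
  'rag' -> no
  'cat' -> no
  'pot' -> no
Matches: []
Count: 0

0


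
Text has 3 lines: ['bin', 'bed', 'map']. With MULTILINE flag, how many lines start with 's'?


With MULTILINE flag, ^ matches the start of each line.
Lines: ['bin', 'bed', 'map']
Checking which lines start with 's':
  Line 1: 'bin' -> no
  Line 2: 'bed' -> no
  Line 3: 'map' -> no
Matching lines: []
Count: 0

0


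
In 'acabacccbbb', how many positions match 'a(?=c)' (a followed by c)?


Lookahead 'a(?=c)' matches 'a' only when followed by 'c'.
String: 'acabacccbbb'
Checking each position where char is 'a':
  pos 0: 'a' -> MATCH (next='c')
  pos 2: 'a' -> no (next='b')
  pos 4: 'a' -> MATCH (next='c')
Matching positions: [0, 4]
Count: 2

2


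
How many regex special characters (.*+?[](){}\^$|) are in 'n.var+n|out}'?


Regex special characters are: . * + ? [ ] ( ) { } \ ^ $ |
Scanning 'n.var+n|out}':
  pos 1: '.' -> SPECIAL
  pos 5: '+' -> SPECIAL
  pos 7: '|' -> SPECIAL
  pos 11: '}' -> SPECIAL
Special chars found: ['.', '+', '|', '}']
Total: 4

4


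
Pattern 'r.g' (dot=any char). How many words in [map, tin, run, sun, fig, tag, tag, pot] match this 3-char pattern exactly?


Pattern 'r.g' means: starts with 'r', any single char, ends with 'g'.
Checking each word (must be exactly 3 chars):
  'map' (len=3): no
  'tin' (len=3): no
  'run' (len=3): no
  'sun' (len=3): no
  'fig' (len=3): no
  'tag' (len=3): no
  'tag' (len=3): no
  'pot' (len=3): no
Matching words: []
Total: 0

0


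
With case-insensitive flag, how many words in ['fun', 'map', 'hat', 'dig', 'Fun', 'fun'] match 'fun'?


Case-insensitive matching: compare each word's lowercase form to 'fun'.
  'fun' -> lower='fun' -> MATCH
  'map' -> lower='map' -> no
  'hat' -> lower='hat' -> no
  'dig' -> lower='dig' -> no
  'Fun' -> lower='fun' -> MATCH
  'fun' -> lower='fun' -> MATCH
Matches: ['fun', 'Fun', 'fun']
Count: 3

3


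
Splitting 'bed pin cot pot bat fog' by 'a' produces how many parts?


Splitting by 'a' breaks the string at each occurrence of the separator.
Text: 'bed pin cot pot bat fog'
Parts after split:
  Part 1: 'bed pin cot pot b'
  Part 2: 't fog'
Total parts: 2

2


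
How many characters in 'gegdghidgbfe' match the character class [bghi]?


Character class [bghi] matches any of: {b, g, h, i}
Scanning string 'gegdghidgbfe' character by character:
  pos 0: 'g' -> MATCH
  pos 1: 'e' -> no
  pos 2: 'g' -> MATCH
  pos 3: 'd' -> no
  pos 4: 'g' -> MATCH
  pos 5: 'h' -> MATCH
  pos 6: 'i' -> MATCH
  pos 7: 'd' -> no
  pos 8: 'g' -> MATCH
  pos 9: 'b' -> MATCH
  pos 10: 'f' -> no
  pos 11: 'e' -> no
Total matches: 7

7


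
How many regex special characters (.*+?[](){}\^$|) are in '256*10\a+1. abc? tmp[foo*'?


Regex special characters are: . * + ? [ ] ( ) { } \ ^ $ |
Scanning '256*10\a+1. abc? tmp[foo*':
  pos 3: '*' -> SPECIAL
  pos 6: '\' -> SPECIAL
  pos 8: '+' -> SPECIAL
  pos 10: '.' -> SPECIAL
  pos 15: '?' -> SPECIAL
  pos 20: '[' -> SPECIAL
  pos 24: '*' -> SPECIAL
Special chars found: ['*', '\\', '+', '.', '?', '[', '*']
Total: 7

7


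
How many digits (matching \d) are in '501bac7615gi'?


\d matches any digit 0-9.
Scanning '501bac7615gi':
  pos 0: '5' -> DIGIT
  pos 1: '0' -> DIGIT
  pos 2: '1' -> DIGIT
  pos 6: '7' -> DIGIT
  pos 7: '6' -> DIGIT
  pos 8: '1' -> DIGIT
  pos 9: '5' -> DIGIT
Digits found: ['5', '0', '1', '7', '6', '1', '5']
Total: 7

7


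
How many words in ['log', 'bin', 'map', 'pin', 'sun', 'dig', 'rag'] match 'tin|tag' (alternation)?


Alternation 'tin|tag' matches either 'tin' or 'tag'.
Checking each word:
  'log' -> no
  'bin' -> no
  'map' -> no
  'pin' -> no
  'sun' -> no
  'dig' -> no
  'rag' -> no
Matches: []
Count: 0

0


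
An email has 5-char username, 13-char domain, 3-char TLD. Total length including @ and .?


An email address has format: username@domain.tld
Username length: 5
'@' character: 1
Domain length: 13
'.' character: 1
TLD length: 3
Total = 5 + 1 + 13 + 1 + 3 = 23

23


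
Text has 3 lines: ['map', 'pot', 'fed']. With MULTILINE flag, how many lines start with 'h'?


With MULTILINE flag, ^ matches the start of each line.
Lines: ['map', 'pot', 'fed']
Checking which lines start with 'h':
  Line 1: 'map' -> no
  Line 2: 'pot' -> no
  Line 3: 'fed' -> no
Matching lines: []
Count: 0

0


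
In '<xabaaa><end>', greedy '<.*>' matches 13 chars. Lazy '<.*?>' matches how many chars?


Greedy '<.*>' tries to match as MUCH as possible.
Lazy '<.*?>' tries to match as LITTLE as possible.

String: '<xabaaa><end>'
Greedy '<.*>' starts at first '<' and extends to the LAST '>': '<xabaaa><end>' (13 chars)
Lazy '<.*?>' starts at first '<' and stops at the FIRST '>': '<xabaaa>' (8 chars)

8


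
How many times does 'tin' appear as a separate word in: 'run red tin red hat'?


Scanning each word for exact match 'tin':
  Word 1: 'run' -> no
  Word 2: 'red' -> no
  Word 3: 'tin' -> MATCH
  Word 4: 'red' -> no
  Word 5: 'hat' -> no
Total matches: 1

1


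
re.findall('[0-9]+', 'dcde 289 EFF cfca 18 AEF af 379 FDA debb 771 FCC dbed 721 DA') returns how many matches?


Pattern '[0-9]+' finds one or more digits.
Text: 'dcde 289 EFF cfca 18 AEF af 379 FDA debb 771 FCC dbed 721 DA'
Scanning for matches:
  Match 1: '289'
  Match 2: '18'
  Match 3: '379'
  Match 4: '771'
  Match 5: '721'
Total matches: 5

5


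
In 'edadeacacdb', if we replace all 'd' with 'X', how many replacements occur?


re.sub('d', 'X', text) replaces every occurrence of 'd' with 'X'.
Text: 'edadeacacdb'
Scanning for 'd':
  pos 1: 'd' -> replacement #1
  pos 3: 'd' -> replacement #2
  pos 9: 'd' -> replacement #3
Total replacements: 3

3


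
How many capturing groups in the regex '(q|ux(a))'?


To count capturing groups, count each '(' that starts a group.
Pattern: '(q|ux(a))'
Walking through the pattern:
  Position 0: '(' -> group #1
  Position 5: '(' -> group #2
Total capturing groups: 2

2


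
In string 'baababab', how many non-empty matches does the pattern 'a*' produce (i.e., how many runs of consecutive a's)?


Pattern 'a*' matches zero or more a's. We want non-empty runs of consecutive a's.
String: 'baababab'
Walking through the string to find runs of a's:
  Run 1: positions 1-2 -> 'aa'
  Run 2: positions 4-4 -> 'a'
  Run 3: positions 6-6 -> 'a'
Non-empty runs found: ['aa', 'a', 'a']
Count: 3

3


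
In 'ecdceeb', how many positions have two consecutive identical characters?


Looking for consecutive identical characters in 'ecdceeb':
  pos 0-1: 'e' vs 'c' -> different
  pos 1-2: 'c' vs 'd' -> different
  pos 2-3: 'd' vs 'c' -> different
  pos 3-4: 'c' vs 'e' -> different
  pos 4-5: 'e' vs 'e' -> MATCH ('ee')
  pos 5-6: 'e' vs 'b' -> different
Consecutive identical pairs: ['ee']
Count: 1

1


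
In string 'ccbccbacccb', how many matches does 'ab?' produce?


Pattern 'ab?' matches 'a' optionally followed by 'b'.
String: 'ccbccbacccb'
Scanning left to right for 'a' then checking next char:
  Match 1: 'a' (a not followed by b)
Total matches: 1

1


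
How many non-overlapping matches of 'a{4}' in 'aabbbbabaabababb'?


Pattern 'a{4}' matches exactly 4 consecutive a's (greedy, non-overlapping).
String: 'aabbbbabaabababb'
Scanning for runs of a's:
  Run at pos 0: 'aa' (length 2) -> 0 match(es)
  Run at pos 6: 'a' (length 1) -> 0 match(es)
  Run at pos 8: 'aa' (length 2) -> 0 match(es)
  Run at pos 11: 'a' (length 1) -> 0 match(es)
  Run at pos 13: 'a' (length 1) -> 0 match(es)
Matches found: []
Total: 0

0


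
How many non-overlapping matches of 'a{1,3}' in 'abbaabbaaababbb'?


Pattern 'a{1,3}' matches between 1 and 3 consecutive a's (greedy).
String: 'abbaabbaaababbb'
Finding runs of a's and applying greedy matching:
  Run at pos 0: 'a' (length 1)
  Run at pos 3: 'aa' (length 2)
  Run at pos 7: 'aaa' (length 3)
  Run at pos 11: 'a' (length 1)
Matches: ['a', 'aa', 'aaa', 'a']
Count: 4

4


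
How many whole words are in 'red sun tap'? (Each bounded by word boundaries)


Word boundaries (\b) mark the start/end of each word.
Text: 'red sun tap'
Splitting by whitespace:
  Word 1: 'red'
  Word 2: 'sun'
  Word 3: 'tap'
Total whole words: 3

3


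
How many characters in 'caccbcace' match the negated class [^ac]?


Negated class [^ac] matches any char NOT in {a, c}
Scanning 'caccbcace':
  pos 0: 'c' -> no (excluded)
  pos 1: 'a' -> no (excluded)
  pos 2: 'c' -> no (excluded)
  pos 3: 'c' -> no (excluded)
  pos 4: 'b' -> MATCH
  pos 5: 'c' -> no (excluded)
  pos 6: 'a' -> no (excluded)
  pos 7: 'c' -> no (excluded)
  pos 8: 'e' -> MATCH
Total matches: 2

2


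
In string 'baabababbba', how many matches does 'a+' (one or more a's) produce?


Pattern 'a+' matches one or more consecutive a's.
String: 'baabababbba'
Scanning for runs of a:
  Match 1: 'aa' (length 2)
  Match 2: 'a' (length 1)
  Match 3: 'a' (length 1)
  Match 4: 'a' (length 1)
Total matches: 4

4


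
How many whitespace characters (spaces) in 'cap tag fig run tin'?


\s matches whitespace characters (spaces, tabs, etc.).
Text: 'cap tag fig run tin'
This text has 5 words separated by spaces.
Number of spaces = number of words - 1 = 5 - 1 = 4

4


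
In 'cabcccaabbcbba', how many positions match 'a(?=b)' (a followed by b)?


Lookahead 'a(?=b)' matches 'a' only when followed by 'b'.
String: 'cabcccaabbcbba'
Checking each position where char is 'a':
  pos 1: 'a' -> MATCH (next='b')
  pos 6: 'a' -> no (next='a')
  pos 7: 'a' -> MATCH (next='b')
Matching positions: [1, 7]
Count: 2

2


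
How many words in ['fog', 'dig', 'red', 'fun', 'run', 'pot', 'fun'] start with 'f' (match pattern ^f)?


Pattern ^f anchors to start of word. Check which words begin with 'f':
  'fog' -> MATCH (starts with 'f')
  'dig' -> no
  'red' -> no
  'fun' -> MATCH (starts with 'f')
  'run' -> no
  'pot' -> no
  'fun' -> MATCH (starts with 'f')
Matching words: ['fog', 'fun', 'fun']
Count: 3

3


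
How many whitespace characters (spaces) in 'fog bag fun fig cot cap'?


\s matches whitespace characters (spaces, tabs, etc.).
Text: 'fog bag fun fig cot cap'
This text has 6 words separated by spaces.
Number of spaces = number of words - 1 = 6 - 1 = 5

5
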